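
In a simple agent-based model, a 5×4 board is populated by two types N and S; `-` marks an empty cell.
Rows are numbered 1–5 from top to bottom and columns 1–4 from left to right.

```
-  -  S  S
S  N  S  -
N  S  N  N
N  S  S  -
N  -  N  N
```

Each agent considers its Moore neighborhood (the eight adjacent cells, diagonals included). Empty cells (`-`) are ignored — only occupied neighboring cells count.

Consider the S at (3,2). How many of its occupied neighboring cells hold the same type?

4

Occupied neighbors of (3,2): (2,1)=S, (2,2)=N, (2,3)=S, (3,1)=N, (3,3)=N, (4,1)=N, (4,2)=S, (4,3)=S.
Same type (S): 4 of 8.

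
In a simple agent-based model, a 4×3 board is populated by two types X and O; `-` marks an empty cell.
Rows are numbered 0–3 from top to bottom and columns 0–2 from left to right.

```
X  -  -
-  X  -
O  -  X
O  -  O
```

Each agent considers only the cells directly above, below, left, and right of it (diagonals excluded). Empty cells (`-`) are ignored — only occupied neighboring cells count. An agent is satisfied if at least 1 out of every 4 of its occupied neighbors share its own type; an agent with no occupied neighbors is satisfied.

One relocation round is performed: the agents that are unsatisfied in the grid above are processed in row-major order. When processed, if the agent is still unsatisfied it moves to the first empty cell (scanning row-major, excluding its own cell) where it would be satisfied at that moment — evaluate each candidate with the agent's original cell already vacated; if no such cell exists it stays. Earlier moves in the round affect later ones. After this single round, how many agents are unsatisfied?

0

Initially unsatisfied (in order): (2,2), (3,2).
  (2,2) → (0,1).
  (3,2): now satisfied by earlier moves; stays.
Resulting grid:
X X -
- X -
O - -
O - O
All satisfied now.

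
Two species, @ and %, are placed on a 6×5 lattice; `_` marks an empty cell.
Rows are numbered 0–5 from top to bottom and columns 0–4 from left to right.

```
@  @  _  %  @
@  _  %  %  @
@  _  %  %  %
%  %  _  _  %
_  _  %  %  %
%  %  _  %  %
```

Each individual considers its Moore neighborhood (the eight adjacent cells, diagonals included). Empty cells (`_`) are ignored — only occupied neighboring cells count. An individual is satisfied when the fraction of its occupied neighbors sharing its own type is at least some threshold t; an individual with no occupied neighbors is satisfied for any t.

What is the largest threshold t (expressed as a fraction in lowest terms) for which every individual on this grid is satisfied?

(0,0)@ 2/2
(0,1)@ 2/3
(0,3)% 2/4
(0,4)@ 1/3
(1,0)@ 3/3
(1,2)% 4/5
(1,3)% 5/7
(1,4)@ 1/5
(2,0)@ 1/3
(2,2)% 4/4
(2,3)% 5/6
(2,4)% 3/4
(3,0)% 1/2
(3,1)% 3/4
(3,4)% 4/4
(4,2)% 4/4
(4,3)% 5/5
(4,4)% 4/4
(5,0)% 1/1
(5,1)% 2/2
(5,3)% 4/4
(5,4)% 3/3
The smallest same-type fraction is 1/5 at (1,4), which reduces to 1/5. Any threshold above that leaves this individual unsatisfied.

1/5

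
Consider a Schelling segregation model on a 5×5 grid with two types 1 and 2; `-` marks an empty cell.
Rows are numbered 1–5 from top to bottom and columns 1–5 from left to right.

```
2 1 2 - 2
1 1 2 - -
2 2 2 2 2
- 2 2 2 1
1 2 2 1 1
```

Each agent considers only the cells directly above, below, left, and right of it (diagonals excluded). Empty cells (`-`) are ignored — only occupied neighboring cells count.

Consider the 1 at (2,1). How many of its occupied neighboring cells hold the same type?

1

Occupied neighbors of (2,1): (1,1)=2, (3,1)=2, (2,2)=1.
Same type (1): 1 of 3.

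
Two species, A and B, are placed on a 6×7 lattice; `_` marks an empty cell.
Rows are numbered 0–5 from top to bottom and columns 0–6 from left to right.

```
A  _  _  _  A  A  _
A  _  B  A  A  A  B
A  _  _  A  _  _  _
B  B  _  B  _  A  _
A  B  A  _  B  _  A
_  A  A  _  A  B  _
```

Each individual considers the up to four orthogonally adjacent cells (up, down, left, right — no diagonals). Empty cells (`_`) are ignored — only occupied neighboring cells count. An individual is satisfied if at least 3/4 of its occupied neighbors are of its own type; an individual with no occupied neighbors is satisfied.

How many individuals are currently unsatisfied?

Row 0: (0,0)A 1/1 satisfied · (0,4)A 2/2 satisfied · (0,5)A 2/2 satisfied
Row 1: (1,0)A 2/2 satisfied · (1,2)B 0/1 not · (1,3)A 2/3 not · (1,4)A 3/3 satisfied · (1,5)A 2/3 not · (1,6)B 0/1 not
Row 2: (2,0)A 1/2 not · (2,3)A 1/2 not
Row 3: (3,0)B 1/3 not · (3,1)B 2/2 satisfied · (3,3)B 0/1 not · (3,5)A 0/0 satisfied
Row 4: (4,0)A 0/2 not · (4,1)B 1/4 not · (4,2)A 1/2 not · (4,4)B 0/1 not · (4,6)A 0/0 satisfied
Row 5: (5,1)A 1/2 not · (5,2)A 2/2 satisfied · (5,4)A 0/2 not · (5,5)B 0/1 not
Unsatisfied: (1,2), (1,3), (1,5), (1,6), (2,0), (2,3), (3,0), (3,3), (4,0), (4,1), (4,2), (4,4), (5,1), (5,4), (5,5) — 15 in total.

15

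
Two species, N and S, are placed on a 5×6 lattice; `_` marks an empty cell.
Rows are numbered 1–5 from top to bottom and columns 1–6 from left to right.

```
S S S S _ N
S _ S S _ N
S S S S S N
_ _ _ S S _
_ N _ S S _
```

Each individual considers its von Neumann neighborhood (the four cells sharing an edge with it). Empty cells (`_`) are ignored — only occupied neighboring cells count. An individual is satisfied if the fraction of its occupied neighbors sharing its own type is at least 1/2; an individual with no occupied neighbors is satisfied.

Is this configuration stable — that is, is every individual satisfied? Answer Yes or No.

Yes

Row 1: (1,1)S 2/2 ok · (1,2)S 2/2 ok · (1,3)S 3/3 ok · (1,4)S 2/2 ok · (1,6)N 1/1 ok
Row 2: (2,1)S 2/2 ok · (2,3)S 3/3 ok · (2,4)S 3/3 ok · (2,6)N 2/2 ok
Row 3: (3,1)S 2/2 ok · (3,2)S 2/2 ok · (3,3)S 3/3 ok · (3,4)S 4/4 ok · (3,5)S 2/3 ok · (3,6)N 1/2 ok
Row 4: (4,4)S 3/3 ok · (4,5)S 3/3 ok
Row 5: (5,2)N 0/0 ok · (5,4)S 2/2 ok · (5,5)S 2/2 ok
All meet the threshold, so the configuration is stable.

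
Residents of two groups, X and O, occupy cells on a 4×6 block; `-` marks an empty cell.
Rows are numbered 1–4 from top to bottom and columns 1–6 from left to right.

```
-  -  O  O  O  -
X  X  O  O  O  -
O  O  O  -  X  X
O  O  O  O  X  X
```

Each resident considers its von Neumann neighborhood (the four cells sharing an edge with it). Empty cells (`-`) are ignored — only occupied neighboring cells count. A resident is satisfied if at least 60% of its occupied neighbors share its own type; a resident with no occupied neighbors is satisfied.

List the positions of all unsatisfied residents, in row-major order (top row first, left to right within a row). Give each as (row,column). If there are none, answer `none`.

(2,1), (2,2), (4,4)

Row 1: (1,3)O 2/2 ✓ · (1,4)O 3/3 ✓ · (1,5)O 2/2 ✓
Row 2: (2,1)X 1/2 ✗ · (2,2)X 1/3 ✗ · (2,3)O 3/4 ✓ · (2,4)O 3/3 ✓ · (2,5)O 2/3 ✓
Row 3: (3,1)O 2/3 ✓ · (3,2)O 3/4 ✓ · (3,3)O 3/3 ✓ · (3,5)X 2/3 ✓ · (3,6)X 2/2 ✓
Row 4: (4,1)O 2/2 ✓ · (4,2)O 3/3 ✓ · (4,3)O 3/3 ✓ · (4,4)O 1/2 ✗ · (4,5)X 2/3 ✓ · (4,6)X 2/2 ✓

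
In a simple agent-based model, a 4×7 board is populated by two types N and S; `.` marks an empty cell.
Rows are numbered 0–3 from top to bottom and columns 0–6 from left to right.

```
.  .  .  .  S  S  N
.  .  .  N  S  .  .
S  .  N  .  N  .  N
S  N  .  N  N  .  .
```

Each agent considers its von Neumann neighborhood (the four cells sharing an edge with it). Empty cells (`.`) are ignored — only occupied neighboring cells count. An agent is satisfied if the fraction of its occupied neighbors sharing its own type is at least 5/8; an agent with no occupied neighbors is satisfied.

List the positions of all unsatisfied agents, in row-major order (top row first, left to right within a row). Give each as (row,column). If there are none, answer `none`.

(0,5), (0,6), (1,3), (1,4), (2,4), (3,0), (3,1)

Row 0: (0,4)S 2/2 ok · (0,5)S 1/2 unhappy · (0,6)N 0/1 unhappy
Row 1: (1,3)N 0/1 unhappy · (1,4)S 1/3 unhappy
Row 2: (2,0)S 1/1 ok · (2,2)N 0/0 ok · (2,4)N 1/2 unhappy · (2,6)N 0/0 ok
Row 3: (3,0)S 1/2 unhappy · (3,1)N 0/1 unhappy · (3,3)N 1/1 ok · (3,4)N 2/2 ok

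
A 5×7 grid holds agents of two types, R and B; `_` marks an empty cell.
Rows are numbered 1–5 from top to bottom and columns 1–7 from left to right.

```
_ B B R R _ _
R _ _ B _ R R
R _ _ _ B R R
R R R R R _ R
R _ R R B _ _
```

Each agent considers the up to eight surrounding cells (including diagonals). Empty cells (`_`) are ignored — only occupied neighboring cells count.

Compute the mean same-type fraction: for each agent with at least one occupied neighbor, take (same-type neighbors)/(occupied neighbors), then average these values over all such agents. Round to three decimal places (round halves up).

0.730

(1,2)B 1/2
(1,3)B 2/3
(1,4)R 1/3
(1,5)R 2/3
(2,1)R 1/2
(2,4)B 2/4
(2,6)R 4/5
(2,7)R 3/3
(3,1)R 3/3
(3,5)B 1/5
(3,6)R 5/6
(3,7)R 4/4
(4,1)R 3/3
(4,2)R 5/5
(4,3)R 4/4
(4,4)R 4/6
(4,5)R 3/5
(4,7)R 2/2
(5,1)R 2/2
(5,3)R 4/4
(5,4)R 4/5
(5,5)B 0/3
Sum over 22 agents: 1/2 + 2/3 + 1/3 + 2/3 + 1/2 + 2/4 + 4/5 + 3/3 + 3/3 + 1/5 + 5/6 + 4/4 + 3/3 + 5/5 + 4/4 + 4/6 + 3/5 + 2/2 + 2/2 + 4/4 + 4/5 + 0/3 = 241/15; mean = 241/15 ÷ 22 = 241/330 = 0.730303… → 0.730.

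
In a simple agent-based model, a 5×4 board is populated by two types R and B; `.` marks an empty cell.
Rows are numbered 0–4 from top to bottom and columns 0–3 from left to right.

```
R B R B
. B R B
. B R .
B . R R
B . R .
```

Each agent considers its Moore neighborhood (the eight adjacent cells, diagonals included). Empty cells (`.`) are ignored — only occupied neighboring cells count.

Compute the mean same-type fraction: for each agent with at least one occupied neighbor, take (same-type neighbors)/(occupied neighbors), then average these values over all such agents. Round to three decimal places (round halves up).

Row 0: (0,0)R 0/2 · (0,1)B 1/4 · (0,2)R 1/5 · (0,3)B 1/3
Row 1: (1,1)B 2/6 · (1,2)R 2/7 · (1,3)B 1/4
Row 2: (2,1)B 2/5 · (2,2)R 3/6
Row 3: (3,0)B 2/2 · (3,2)R 3/4 · (3,3)R 3/3
Row 4: (4,0)B 1/1 · (4,2)R 2/2
Sum over 14 agents: 0/2 + 1/4 + 1/5 + 1/3 + 2/6 + 2/7 + 1/4 + 2/5 + 3/6 + 2/2 + 3/4 + 3/3 + 1/1 + 2/2 = 3067/420; mean = 3067/420 ÷ 14 = 3067/5880 = 0.521598… → 0.522.

0.522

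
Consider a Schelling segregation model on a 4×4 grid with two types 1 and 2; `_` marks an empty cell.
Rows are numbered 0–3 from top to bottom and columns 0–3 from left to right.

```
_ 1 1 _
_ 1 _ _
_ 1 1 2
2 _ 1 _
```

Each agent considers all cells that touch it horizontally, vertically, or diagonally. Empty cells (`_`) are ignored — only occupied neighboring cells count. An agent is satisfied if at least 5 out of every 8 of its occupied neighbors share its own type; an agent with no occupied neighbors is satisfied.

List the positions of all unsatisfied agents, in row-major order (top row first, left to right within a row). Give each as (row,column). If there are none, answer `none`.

(0,1)1 2/2 ✓
(0,2)1 2/2 ✓
(1,1)1 4/4 ✓
(2,1)1 3/4 ✓
(2,2)1 3/4 ✓
(2,3)2 0/2 ✗
(3,0)2 0/1 ✗
(3,2)1 2/3 ✓

(2,3), (3,0)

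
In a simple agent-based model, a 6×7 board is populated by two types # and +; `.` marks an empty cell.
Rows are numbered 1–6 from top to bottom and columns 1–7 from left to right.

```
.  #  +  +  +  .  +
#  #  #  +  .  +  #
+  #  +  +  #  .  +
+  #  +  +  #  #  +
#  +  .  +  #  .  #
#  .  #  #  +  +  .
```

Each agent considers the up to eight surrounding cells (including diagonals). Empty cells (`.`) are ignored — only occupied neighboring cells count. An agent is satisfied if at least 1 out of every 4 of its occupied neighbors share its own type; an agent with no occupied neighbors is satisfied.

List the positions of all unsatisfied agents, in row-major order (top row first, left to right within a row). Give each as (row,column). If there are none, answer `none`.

(2,7), (3,1)

(1,2)# 3/4 ok
(1,3)+ 2/5 ok
(1,4)+ 3/4 ok
(1,5)+ 3/3 ok
(1,7)+ 1/2 ok
(2,1)# 3/4 ok
(2,2)# 4/7 ok
(2,3)# 3/8 ok
(2,4)+ 5/7 ok
(2,6)+ 3/5 ok
(2,7)# 0/3 unhappy
(3,1)+ 1/5 unhappy
(3,2)# 4/8 ok
(3,3)+ 4/8 ok
(3,4)+ 4/7 ok
(3,5)# 2/6 ok
(3,7)+ 2/4 ok
(4,1)+ 2/5 ok
(4,2)# 2/7 ok
(4,3)+ 5/7 ok
(4,4)+ 4/7 ok
(4,5)# 3/6 ok
(4,6)# 4/6 ok
(4,7)+ 1/3 ok
(5,1)# 2/4 ok
(5,2)+ 2/6 ok
(5,4)+ 3/7 ok
(5,5)# 3/7 ok
(5,7)# 1/3 ok
(6,1)# 1/2 ok
(6,3)# 1/3 ok
(6,4)# 2/4 ok
(6,5)+ 2/4 ok
(6,6)+ 1/3 ok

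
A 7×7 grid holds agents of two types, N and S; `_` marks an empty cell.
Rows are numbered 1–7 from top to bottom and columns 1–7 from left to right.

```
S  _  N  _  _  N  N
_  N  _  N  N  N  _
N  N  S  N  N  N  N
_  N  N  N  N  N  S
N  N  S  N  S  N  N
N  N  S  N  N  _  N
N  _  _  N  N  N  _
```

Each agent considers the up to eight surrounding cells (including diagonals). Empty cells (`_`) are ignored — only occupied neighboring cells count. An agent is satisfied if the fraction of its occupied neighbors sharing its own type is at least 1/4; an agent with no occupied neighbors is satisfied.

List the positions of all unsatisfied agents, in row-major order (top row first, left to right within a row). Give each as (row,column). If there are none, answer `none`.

(1,1), (3,3), (4,7), (5,3), (5,5), (6,3)

Row 1: (1,1)S 0/1 ✗ · (1,3)N 2/2 ✓ · (1,6)N 3/3 ✓ · (1,7)N 2/2 ✓
Row 2: (2,2)N 3/5 ✓ · (2,4)N 4/5 ✓ · (2,5)N 6/6 ✓ · (2,6)N 6/6 ✓
Row 3: (3,1)N 3/3 ✓ · (3,2)N 4/5 ✓ · (3,3)S 0/7 ✗ · (3,4)N 6/7 ✓ · (3,5)N 8/8 ✓ · (3,6)N 6/7 ✓ · (3,7)N 3/4 ✓
Row 4: (4,2)N 5/7 ✓ · (4,3)N 6/8 ✓ · (4,4)N 5/8 ✓ · (4,5)N 7/8 ✓ · (4,6)N 6/8 ✓ · (4,7)S 0/5 ✗
Row 5: (5,1)N 4/4 ✓ · (5,2)N 5/7 ✓ · (5,3)S 1/8 ✗ · (5,4)N 5/8 ✓ · (5,5)S 0/7 ✗ · (5,6)N 5/7 ✓ · (5,7)N 3/4 ✓
Row 6: (6,1)N 4/4 ✓ · (6,2)N 4/6 ✓ · (6,3)S 1/6 ✗ · (6,4)N 4/7 ✓ · (6,5)N 6/7 ✓ · (6,7)N 3/3 ✓
Row 7: (7,1)N 2/2 ✓ · (7,4)N 3/4 ✓ · (7,5)N 4/4 ✓ · (7,6)N 3/3 ✓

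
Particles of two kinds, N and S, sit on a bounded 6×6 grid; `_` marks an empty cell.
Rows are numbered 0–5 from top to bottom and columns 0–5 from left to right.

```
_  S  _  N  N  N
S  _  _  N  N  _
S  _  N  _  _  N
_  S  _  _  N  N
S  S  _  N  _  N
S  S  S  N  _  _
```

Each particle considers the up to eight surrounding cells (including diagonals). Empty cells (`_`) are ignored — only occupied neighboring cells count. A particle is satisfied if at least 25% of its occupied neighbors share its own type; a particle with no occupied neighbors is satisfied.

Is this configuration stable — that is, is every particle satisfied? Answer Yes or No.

(0,1)S 1/1 satisfied
(0,3)N 3/3 satisfied
(0,4)N 4/4 satisfied
(0,5)N 2/2 satisfied
(1,0)S 2/2 satisfied
(1,3)N 4/4 satisfied
(1,4)N 5/5 satisfied
(2,0)S 2/2 satisfied
(2,2)N 1/2 satisfied
(2,5)N 3/3 satisfied
(3,1)S 3/4 satisfied
(3,4)N 4/4 satisfied
(3,5)N 3/3 satisfied
(4,0)S 4/4 satisfied
(4,1)S 5/5 satisfied
(4,3)N 2/3 satisfied
(4,5)N 2/2 satisfied
(5,0)S 3/3 satisfied
(5,1)S 4/4 satisfied
(5,2)S 2/4 satisfied
(5,3)N 1/2 satisfied
All meet the threshold, so the configuration is stable.

Yes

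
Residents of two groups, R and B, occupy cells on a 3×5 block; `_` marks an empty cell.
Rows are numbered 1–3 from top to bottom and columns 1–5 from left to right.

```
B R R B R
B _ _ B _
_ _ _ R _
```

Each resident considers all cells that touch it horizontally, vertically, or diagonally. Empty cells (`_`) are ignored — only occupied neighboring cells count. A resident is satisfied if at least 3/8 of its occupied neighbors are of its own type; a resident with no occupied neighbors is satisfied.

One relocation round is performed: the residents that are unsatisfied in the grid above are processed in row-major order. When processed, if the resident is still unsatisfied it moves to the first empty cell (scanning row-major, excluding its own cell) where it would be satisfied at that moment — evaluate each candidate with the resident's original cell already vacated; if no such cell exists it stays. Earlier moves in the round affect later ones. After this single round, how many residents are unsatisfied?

Initially unsatisfied (in order): (1,2), (1,3), (1,4), (1,5), (2,4), (3,4).
  (1,2) → (2,3).
  (1,3) → (2,5).
  (1,4) → (1,2).
  (1,5): now satisfied by earlier moves; stays.
  (2,4) → (1,3).
  (3,4): now satisfied by earlier moves; stays.
Resulting grid:
B B B _ R
B _ R _ R
_ _ _ R _
Unsatisfied now: (2,3).

1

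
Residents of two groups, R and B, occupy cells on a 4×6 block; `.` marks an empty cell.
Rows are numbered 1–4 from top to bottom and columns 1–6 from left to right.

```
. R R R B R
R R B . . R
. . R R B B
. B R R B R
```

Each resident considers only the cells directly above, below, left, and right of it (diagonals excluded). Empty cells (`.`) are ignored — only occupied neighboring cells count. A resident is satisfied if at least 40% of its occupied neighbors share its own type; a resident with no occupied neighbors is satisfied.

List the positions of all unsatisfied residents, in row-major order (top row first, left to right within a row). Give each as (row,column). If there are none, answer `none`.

(1,5), (2,3), (3,6), (4,2), (4,5), (4,6)

Row 1: (1,2)R 2/2 ✓ · (1,3)R 2/3 ✓ · (1,4)R 1/2 ✓ · (1,5)B 0/2 ✗ · (1,6)R 1/2 ✓
Row 2: (2,1)R 1/1 ✓ · (2,2)R 2/3 ✓ · (2,3)B 0/3 ✗ · (2,6)R 1/2 ✓
Row 3: (3,3)R 2/3 ✓ · (3,4)R 2/3 ✓ · (3,5)B 2/3 ✓ · (3,6)B 1/3 ✗
Row 4: (4,2)B 0/1 ✗ · (4,3)R 2/3 ✓ · (4,4)R 2/3 ✓ · (4,5)B 1/3 ✗ · (4,6)R 0/2 ✗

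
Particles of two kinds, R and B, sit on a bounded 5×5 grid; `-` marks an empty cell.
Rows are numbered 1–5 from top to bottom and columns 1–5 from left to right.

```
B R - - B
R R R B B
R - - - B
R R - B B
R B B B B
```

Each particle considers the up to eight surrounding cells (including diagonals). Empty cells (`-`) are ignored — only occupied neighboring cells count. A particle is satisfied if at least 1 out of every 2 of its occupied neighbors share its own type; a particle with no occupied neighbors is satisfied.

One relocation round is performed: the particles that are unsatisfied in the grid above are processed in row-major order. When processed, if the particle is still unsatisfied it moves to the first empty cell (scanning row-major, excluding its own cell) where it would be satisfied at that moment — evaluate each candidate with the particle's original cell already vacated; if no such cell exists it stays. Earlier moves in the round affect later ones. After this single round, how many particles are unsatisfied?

1

Initially unsatisfied (in order): (1,1), (5,2).
  (1,1) → (1,4).
  (5,2) → (3,4).
Resulting grid:
- R - B B
R R R B B
R - - B B
R R - B B
R - B B B
Unsatisfied now: (2,3).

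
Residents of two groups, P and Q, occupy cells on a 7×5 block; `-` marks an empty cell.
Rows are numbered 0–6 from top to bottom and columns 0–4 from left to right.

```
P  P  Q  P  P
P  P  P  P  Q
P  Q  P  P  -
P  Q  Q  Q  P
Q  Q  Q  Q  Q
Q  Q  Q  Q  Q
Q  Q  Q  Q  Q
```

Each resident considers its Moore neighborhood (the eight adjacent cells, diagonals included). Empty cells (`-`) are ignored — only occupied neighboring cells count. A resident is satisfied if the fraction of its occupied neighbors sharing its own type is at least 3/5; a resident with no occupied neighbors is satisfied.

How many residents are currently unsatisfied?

Row 0: (0,0)P 3/3 ✓ · (0,1)P 4/5 ✓ · (0,2)Q 0/5 ✗ · (0,3)P 3/5 ✓ · (0,4)P 2/3 ✓
Row 1: (1,0)P 4/5 ✓ · (1,1)P 6/8 ✓ · (1,2)P 6/8 ✓ · (1,3)P 5/7 ✓ · (1,4)Q 0/4 ✗
Row 2: (2,0)P 3/5 ✓ · (2,1)Q 2/8 ✗ · (2,2)P 4/8 ✗ · (2,3)P 4/7 ✗
Row 3: (3,0)P 1/5 ✗ · (3,1)Q 5/8 ✓ · (3,2)Q 6/8 ✓ · (3,3)Q 4/7 ✗ · (3,4)P 1/4 ✗
Row 4: (4,0)Q 4/5 ✓ · (4,1)Q 7/8 ✓ · (4,2)Q 8/8 ✓ · (4,3)Q 7/8 ✓ · (4,4)Q 4/5 ✓
Row 5: (5,0)Q 5/5 ✓ · (5,1)Q 8/8 ✓ · (5,2)Q 8/8 ✓ · (5,3)Q 8/8 ✓ · (5,4)Q 5/5 ✓
Row 6: (6,0)Q 3/3 ✓ · (6,1)Q 5/5 ✓ · (6,2)Q 5/5 ✓ · (6,3)Q 5/5 ✓ · (6,4)Q 3/3 ✓
Unsatisfied: (0,2), (1,4), (2,1), (2,2), (2,3), (3,0), (3,3), (3,4) — 8 in total.

8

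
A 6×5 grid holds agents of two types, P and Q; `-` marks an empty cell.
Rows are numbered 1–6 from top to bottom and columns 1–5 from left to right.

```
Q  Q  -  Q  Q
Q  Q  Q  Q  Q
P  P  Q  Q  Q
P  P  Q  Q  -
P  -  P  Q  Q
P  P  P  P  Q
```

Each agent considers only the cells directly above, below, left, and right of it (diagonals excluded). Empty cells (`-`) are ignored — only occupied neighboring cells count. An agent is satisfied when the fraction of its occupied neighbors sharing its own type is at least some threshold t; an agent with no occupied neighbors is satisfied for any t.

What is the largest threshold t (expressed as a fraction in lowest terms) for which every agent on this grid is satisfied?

1/3

(1,1)Q 2/2
(1,2)Q 2/2
(1,4)Q 2/2
(1,5)Q 2/2
(2,1)Q 2/3
(2,2)Q 3/4
(2,3)Q 3/3
(2,4)Q 4/4
(2,5)Q 3/3
(3,1)P 2/3
(3,2)P 2/4
(3,3)Q 3/4
(3,4)Q 4/4
(3,5)Q 2/2
(4,1)P 3/3
(4,2)P 2/3
(4,3)Q 2/4
(4,4)Q 3/3
(5,1)P 2/2
(5,3)P 1/3
(5,4)Q 2/4
(5,5)Q 2/2
(6,1)P 2/2
(6,2)P 2/2
(6,3)P 3/3
(6,4)P 1/3
(6,5)Q 1/2
The smallest same-type fraction is 1/3 at (5,3), which reduces to 1/3. Any threshold above that leaves this agent unsatisfied.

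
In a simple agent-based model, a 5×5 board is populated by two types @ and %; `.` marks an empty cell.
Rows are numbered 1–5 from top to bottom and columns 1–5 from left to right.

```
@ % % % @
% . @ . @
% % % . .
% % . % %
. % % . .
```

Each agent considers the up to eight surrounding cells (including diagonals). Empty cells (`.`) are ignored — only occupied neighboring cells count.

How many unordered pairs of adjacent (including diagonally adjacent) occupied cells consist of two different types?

Scan each occupied cell's neighbors to the right and below (and the two forward diagonals) so each pair is counted once.
Row 1: @(1,1)–%(1,2)≠ @(1,1)–%(2,1)≠ %(1,2)–%(1,3)= %(1,2)–@(2,3)≠ %(1,2)–%(2,1)= %(1,3)–%(1,4)= %(1,3)–@(2,3)≠ %(1,4)–@(1,5)≠ %(1,4)–@(2,5)≠ %(1,4)–@(2,3)≠ @(1,5)–@(2,5)=  → 7/11 unlike.
Row 2: %(2,1)–%(3,1)= %(2,1)–%(3,2)= @(2,3)–%(3,3)≠ @(2,3)–%(3,2)≠  → 2/4 unlike.
Row 3: %(3,1)–%(3,2)= %(3,1)–%(4,1)= %(3,1)–%(4,2)= %(3,2)–%(3,3)= %(3,2)–%(4,2)= %(3,2)–%(4,1)= %(3,3)–%(4,4)= %(3,3)–%(4,2)=  → 0/8 unlike.
Row 4: %(4,1)–%(4,2)= %(4,1)–%(5,2)= %(4,2)–%(5,2)= %(4,2)–%(5,3)= %(4,4)–%(4,5)= %(4,4)–%(5,3)=  → 0/6 unlike.
Row 5: %(5,2)–%(5,3)=  → 0/1 unlike.
Total adjacent occupied pairs: 30; unlike-type pairs: 9.

9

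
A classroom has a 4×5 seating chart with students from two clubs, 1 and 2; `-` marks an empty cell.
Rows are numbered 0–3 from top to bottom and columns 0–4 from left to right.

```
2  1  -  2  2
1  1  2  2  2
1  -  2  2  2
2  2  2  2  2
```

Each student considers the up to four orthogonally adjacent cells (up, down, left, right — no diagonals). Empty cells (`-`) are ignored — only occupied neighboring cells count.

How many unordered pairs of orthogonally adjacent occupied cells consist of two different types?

4

Scan each occupied cell's neighbors to the right and below so each pair is counted once.
From row 0: 2 unlike of 6 pairs (running 2/6).
From row 1: 1 unlike of 8 pairs (running 3/14).
From row 2: 1 unlike of 6 pairs (running 4/20).
From row 3: 0 unlike of 4 pairs (running 4/24).
Total adjacent occupied pairs: 24; unlike-type pairs: 4.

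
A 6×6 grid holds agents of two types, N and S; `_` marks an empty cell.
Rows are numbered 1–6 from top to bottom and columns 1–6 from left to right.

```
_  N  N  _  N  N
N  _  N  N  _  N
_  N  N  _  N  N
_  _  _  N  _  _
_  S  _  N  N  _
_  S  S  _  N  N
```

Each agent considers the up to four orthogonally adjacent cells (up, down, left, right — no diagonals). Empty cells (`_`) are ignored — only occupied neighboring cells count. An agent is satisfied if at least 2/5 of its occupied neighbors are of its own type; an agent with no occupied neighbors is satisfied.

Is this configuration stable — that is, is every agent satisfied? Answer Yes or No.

(1,2)N 1/1 ok
(1,3)N 2/2 ok
(1,5)N 1/1 ok
(1,6)N 2/2 ok
(2,1)N 0/0 ok
(2,3)N 3/3 ok
(2,4)N 1/1 ok
(2,6)N 2/2 ok
(3,2)N 1/1 ok
(3,3)N 2/2 ok
(3,5)N 1/1 ok
(3,6)N 2/2 ok
(4,4)N 1/1 ok
(5,2)S 1/1 ok
(5,4)N 2/2 ok
(5,5)N 2/2 ok
(6,2)S 2/2 ok
(6,3)S 1/1 ok
(6,5)N 2/2 ok
(6,6)N 1/1 ok
All meet the threshold, so the configuration is stable.

Yes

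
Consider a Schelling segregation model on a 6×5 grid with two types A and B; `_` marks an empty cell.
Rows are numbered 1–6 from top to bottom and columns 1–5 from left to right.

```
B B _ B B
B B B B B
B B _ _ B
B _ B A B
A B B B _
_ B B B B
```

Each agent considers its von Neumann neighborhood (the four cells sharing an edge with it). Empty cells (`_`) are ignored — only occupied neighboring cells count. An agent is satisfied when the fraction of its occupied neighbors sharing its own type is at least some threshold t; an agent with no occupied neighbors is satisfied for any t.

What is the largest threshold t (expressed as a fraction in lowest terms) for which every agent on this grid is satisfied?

0/1

(1,1)B 2/2
(1,2)B 2/2
(1,4)B 2/2
(1,5)B 2/2
(2,1)B 3/3
(2,2)B 4/4
(2,3)B 2/2
(2,4)B 3/3
(2,5)B 3/3
(3,1)B 3/3
(3,2)B 2/2
(3,5)B 2/2
(4,1)B 1/2
(4,3)B 1/2
(4,4)A 0/3
(4,5)B 1/2
(5,1)A 0/2
(5,2)B 2/3
(5,3)B 4/4
(5,4)B 2/3
(6,2)B 2/2
(6,3)B 3/3
(6,4)B 3/3
(6,5)B 1/1
The smallest same-type fraction is 0/3 at (4,4), which reduces to 0/1. Any threshold above that leaves this agent unsatisfied.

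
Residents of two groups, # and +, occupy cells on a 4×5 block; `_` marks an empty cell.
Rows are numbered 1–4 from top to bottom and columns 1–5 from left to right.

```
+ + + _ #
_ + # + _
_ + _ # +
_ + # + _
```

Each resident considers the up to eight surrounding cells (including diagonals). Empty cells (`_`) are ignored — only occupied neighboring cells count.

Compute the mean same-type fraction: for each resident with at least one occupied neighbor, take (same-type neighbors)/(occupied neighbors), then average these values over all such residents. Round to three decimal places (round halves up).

0.501

Row 1: (1,1)+ 2/2 · (1,2)+ 3/4 · (1,3)+ 3/4 · (1,5)# 0/1
Row 2: (2,2)+ 4/5 · (2,3)# 1/6 · (2,4)+ 2/5
Row 3: (3,2)+ 2/4 · (3,4)# 2/5 · (3,5)+ 2/3
Row 4: (4,2)+ 1/2 · (4,3)# 1/4 · (4,4)+ 1/3
Sum over 13 residents: 2/2 + 3/4 + 3/4 + 0/1 + 4/5 + 1/6 + 2/5 + 2/4 + 2/5 + 2/3 + 1/2 + 1/4 + 1/3 = 391/60; mean = 391/60 ÷ 13 = 391/780 = 0.501282… → 0.501.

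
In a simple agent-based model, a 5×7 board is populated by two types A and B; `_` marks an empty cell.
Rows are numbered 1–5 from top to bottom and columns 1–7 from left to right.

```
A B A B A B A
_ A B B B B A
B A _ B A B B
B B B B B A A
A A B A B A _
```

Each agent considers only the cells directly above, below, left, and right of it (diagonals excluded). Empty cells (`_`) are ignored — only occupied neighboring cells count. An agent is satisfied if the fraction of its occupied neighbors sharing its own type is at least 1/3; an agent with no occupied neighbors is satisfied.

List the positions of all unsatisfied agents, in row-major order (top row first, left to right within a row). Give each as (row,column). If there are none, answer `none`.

(1,1)A 0/1 not
(1,2)B 0/3 not
(1,3)A 0/3 not
(1,4)B 1/3 satisfied
(1,5)A 0/3 not
(1,6)B 1/3 satisfied
(1,7)A 1/2 satisfied
(2,2)A 1/3 satisfied
(2,3)B 1/3 satisfied
(2,4)B 4/4 satisfied
(2,5)B 2/4 satisfied
(2,6)B 3/4 satisfied
(2,7)A 1/3 satisfied
(3,1)B 1/2 satisfied
(3,2)A 1/3 satisfied
(3,4)B 2/3 satisfied
(3,5)A 0/4 not
(3,6)B 2/4 satisfied
(3,7)B 1/3 satisfied
(4,1)B 2/3 satisfied
(4,2)B 2/4 satisfied
(4,3)B 3/3 satisfied
(4,4)B 3/4 satisfied
(4,5)B 2/4 satisfied
(4,6)A 2/4 satisfied
(4,7)A 1/2 satisfied
(5,1)A 1/2 satisfied
(5,2)A 1/3 satisfied
(5,3)B 1/3 satisfied
(5,4)A 0/3 not
(5,5)B 1/3 satisfied
(5,6)A 1/2 satisfied

(1,1), (1,2), (1,3), (1,5), (3,5), (5,4)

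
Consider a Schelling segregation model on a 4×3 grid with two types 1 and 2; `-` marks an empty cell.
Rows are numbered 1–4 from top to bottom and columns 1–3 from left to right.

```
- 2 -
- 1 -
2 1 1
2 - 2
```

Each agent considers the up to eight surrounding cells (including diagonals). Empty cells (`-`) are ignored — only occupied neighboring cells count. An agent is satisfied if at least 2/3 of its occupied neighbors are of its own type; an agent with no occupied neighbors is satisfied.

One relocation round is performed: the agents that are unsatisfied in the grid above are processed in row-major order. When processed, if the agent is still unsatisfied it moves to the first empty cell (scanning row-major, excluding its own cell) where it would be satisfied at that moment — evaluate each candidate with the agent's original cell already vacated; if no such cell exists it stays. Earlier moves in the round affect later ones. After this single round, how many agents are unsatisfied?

2

Initially unsatisfied (in order): (1,2), (2,2), (3,1), (3,2), (4,1), (4,3).
  (1,2): no empty cell satisfies it; stays.
  (2,2) → (2,3).
  (3,1) → (1,1).
  (3,2): no empty cell satisfies it; stays.
  (4,1) → (2,1).
  (4,3): no empty cell satisfies it; stays.
Resulting grid:
2 2 -
2 - 1
- 1 1
- - 2
Unsatisfied now: (3,2), (4,3).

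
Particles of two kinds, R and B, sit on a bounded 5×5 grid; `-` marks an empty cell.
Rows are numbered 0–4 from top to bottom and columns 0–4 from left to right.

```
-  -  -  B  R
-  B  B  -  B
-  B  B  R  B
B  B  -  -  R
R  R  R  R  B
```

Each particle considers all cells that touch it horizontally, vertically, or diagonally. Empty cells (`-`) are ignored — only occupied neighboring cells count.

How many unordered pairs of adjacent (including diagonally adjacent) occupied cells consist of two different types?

Scan each occupied cell's neighbors to the right and below (and the two forward diagonals) so each pair is counted once.
Row 0: B(0,3)–R(0,4)≠ B(0,3)–B(1,4)= B(0,3)–B(1,2)= R(0,4)–B(1,4)≠  → 2/4 unlike.
Row 1: B(1,1)–B(1,2)= B(1,1)–B(2,1)= B(1,1)–B(2,2)= B(1,2)–B(2,2)= B(1,2)–R(2,3)≠ B(1,2)–B(2,1)= B(1,4)–B(2,4)= B(1,4)–R(2,3)≠  → 2/8 unlike.
Row 2: B(2,1)–B(2,2)= B(2,1)–B(3,1)= B(2,1)–B(3,0)= B(2,2)–R(2,3)≠ B(2,2)–B(3,1)= R(2,3)–B(2,4)≠ R(2,3)–R(3,4)= B(2,4)–R(3,4)≠  → 3/8 unlike.
Row 3: B(3,0)–B(3,1)= B(3,0)–R(4,0)≠ B(3,0)–R(4,1)≠ B(3,1)–R(4,1)≠ B(3,1)–R(4,2)≠ B(3,1)–R(4,0)≠ R(3,4)–B(4,4)≠ R(3,4)–R(4,3)=  → 6/8 unlike.
Row 4: R(4,0)–R(4,1)= R(4,1)–R(4,2)= R(4,2)–R(4,3)= R(4,3)–B(4,4)≠  → 1/4 unlike.
Total adjacent occupied pairs: 32; unlike-type pairs: 14.

14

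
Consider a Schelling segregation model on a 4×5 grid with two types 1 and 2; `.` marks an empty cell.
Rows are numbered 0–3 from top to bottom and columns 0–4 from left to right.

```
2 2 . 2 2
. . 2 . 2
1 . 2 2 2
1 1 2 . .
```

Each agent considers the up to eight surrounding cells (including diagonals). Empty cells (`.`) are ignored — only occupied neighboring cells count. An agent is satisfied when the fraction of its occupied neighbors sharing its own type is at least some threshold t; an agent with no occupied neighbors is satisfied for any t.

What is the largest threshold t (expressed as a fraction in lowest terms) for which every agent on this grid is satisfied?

1/2

(0,0)2 1/1
(0,1)2 2/2
(0,3)2 3/3
(0,4)2 2/2
(1,2)2 4/4
(1,4)2 4/4
(2,0)1 2/2
(2,2)2 3/4
(2,3)2 5/5
(2,4)2 2/2
(3,0)1 2/2
(3,1)1 2/4
(3,2)2 2/3
The smallest same-type fraction is 2/4 at (3,1), which reduces to 1/2. Any threshold above that leaves this agent unsatisfied.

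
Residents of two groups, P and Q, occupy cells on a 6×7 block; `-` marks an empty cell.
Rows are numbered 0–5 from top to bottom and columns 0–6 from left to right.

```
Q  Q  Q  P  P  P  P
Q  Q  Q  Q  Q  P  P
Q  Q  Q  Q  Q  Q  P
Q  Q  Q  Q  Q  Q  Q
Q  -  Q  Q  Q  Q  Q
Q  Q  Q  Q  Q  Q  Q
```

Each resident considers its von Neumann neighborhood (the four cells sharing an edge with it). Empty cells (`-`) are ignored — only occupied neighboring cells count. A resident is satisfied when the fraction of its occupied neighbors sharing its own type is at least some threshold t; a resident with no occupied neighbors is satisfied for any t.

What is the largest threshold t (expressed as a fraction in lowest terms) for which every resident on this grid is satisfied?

Row 0: (0,0)Q 2/2 · (0,1)Q 3/3 · (0,2)Q 2/3 · (0,3)P 1/3 · (0,4)P 2/3 · (0,5)P 3/3 · (0,6)P 2/2
Row 1: (1,0)Q 3/3 · (1,1)Q 4/4 · (1,2)Q 4/4 · (1,3)Q 3/4 · (1,4)Q 2/4 · (1,5)P 2/4 · (1,6)P 3/3
Row 2: (2,0)Q 3/3 · (2,1)Q 4/4 · (2,2)Q 4/4 · (2,3)Q 4/4 · (2,4)Q 4/4 · (2,5)Q 2/4 · (2,6)P 1/3
Row 3: (3,0)Q 3/3 · (3,1)Q 3/3 · (3,2)Q 4/4 · (3,3)Q 4/4 · (3,4)Q 4/4 · (3,5)Q 4/4 · (3,6)Q 2/3
Row 4: (4,0)Q 2/2 · (4,2)Q 3/3 · (4,3)Q 4/4 · (4,4)Q 4/4 · (4,5)Q 4/4 · (4,6)Q 3/3
Row 5: (5,0)Q 2/2 · (5,1)Q 2/2 · (5,2)Q 3/3 · (5,3)Q 3/3 · (5,4)Q 3/3 · (5,5)Q 3/3 · (5,6)Q 2/2
The smallest same-type fraction is 1/3 at (0,3), which reduces to 1/3. Any threshold above that leaves this resident unsatisfied.

1/3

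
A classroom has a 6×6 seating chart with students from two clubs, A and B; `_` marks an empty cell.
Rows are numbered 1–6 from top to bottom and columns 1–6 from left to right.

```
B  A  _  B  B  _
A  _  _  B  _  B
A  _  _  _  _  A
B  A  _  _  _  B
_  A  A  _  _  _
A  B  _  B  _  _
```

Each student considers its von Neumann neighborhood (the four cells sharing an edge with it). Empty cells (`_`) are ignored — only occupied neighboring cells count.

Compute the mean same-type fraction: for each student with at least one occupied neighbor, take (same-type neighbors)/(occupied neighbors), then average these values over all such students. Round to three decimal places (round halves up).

(1,1)B 0/2
(1,2)A 0/1
(1,4)B 2/2
(1,5)B 1/1
(2,1)A 1/2
(2,4)B 1/1
(2,6)B 0/1
(3,1)A 1/2
(3,6)A 0/2
(4,1)B 0/2
(4,2)A 1/2
(4,6)B 0/1
(5,2)A 2/3
(5,3)A 1/1
(6,1)A 0/1
(6,2)B 0/2
(6,4)B — no occupied neighbors
Sum over 16 students: 0/2 + 0/1 + 2/2 + 1/1 + 1/2 + 1/1 + 0/1 + 1/2 + 0/2 + 0/2 + 1/2 + 0/1 + 2/3 + 1/1 + 0/1 + 0/2 = 37/6; mean = 37/6 ÷ 16 = 37/96 = 0.385416… → 0.385.

0.385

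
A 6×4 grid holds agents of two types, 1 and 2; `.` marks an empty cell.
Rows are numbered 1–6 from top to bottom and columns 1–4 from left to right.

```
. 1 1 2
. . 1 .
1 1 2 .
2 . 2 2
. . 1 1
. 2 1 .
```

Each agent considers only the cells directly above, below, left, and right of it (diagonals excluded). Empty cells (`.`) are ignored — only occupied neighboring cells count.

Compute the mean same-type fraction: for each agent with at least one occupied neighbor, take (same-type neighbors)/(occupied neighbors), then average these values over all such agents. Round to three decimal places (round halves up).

0.452

Row 1: (1,2)1 1/1 · (1,3)1 2/3 · (1,4)2 0/1
Row 2: (2,3)1 1/2
Row 3: (3,1)1 1/2 · (3,2)1 1/2 · (3,3)2 1/3
Row 4: (4,1)2 0/1 · (4,3)2 2/3 · (4,4)2 1/2
Row 5: (5,3)1 2/3 · (5,4)1 1/2
Row 6: (6,2)2 0/1 · (6,3)1 1/2
Sum over 14 agents: 1/1 + 2/3 + 0/1 + 1/2 + 1/2 + 1/2 + 1/3 + 0/1 + 2/3 + 1/2 + 2/3 + 1/2 + 0/1 + 1/2 = 19/3; mean = 19/3 ÷ 14 = 19/42 = 0.452380… → 0.452.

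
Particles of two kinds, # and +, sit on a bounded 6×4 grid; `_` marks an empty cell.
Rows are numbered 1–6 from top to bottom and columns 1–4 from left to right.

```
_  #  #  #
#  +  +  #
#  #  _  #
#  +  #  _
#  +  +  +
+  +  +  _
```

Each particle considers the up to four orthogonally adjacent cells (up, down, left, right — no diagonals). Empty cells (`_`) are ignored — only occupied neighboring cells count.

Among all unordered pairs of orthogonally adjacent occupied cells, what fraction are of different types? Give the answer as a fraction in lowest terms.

Scan each occupied cell's neighbors to the right and below so each pair is counted once.
Row 1: #(1,2)–#(1,3)= #(1,2)–+(2,2)≠ #(1,3)–#(1,4)= #(1,3)–+(2,3)≠ #(1,4)–#(2,4)=  → 2/5 unlike.
Row 2: #(2,1)–+(2,2)≠ #(2,1)–#(3,1)= +(2,2)–+(2,3)= +(2,2)–#(3,2)≠ +(2,3)–#(2,4)≠ #(2,4)–#(3,4)=  → 3/6 unlike.
Row 3: #(3,1)–#(3,2)= #(3,1)–#(4,1)= #(3,2)–+(4,2)≠  → 1/3 unlike.
Row 4: #(4,1)–+(4,2)≠ #(4,1)–#(5,1)= +(4,2)–#(4,3)≠ +(4,2)–+(5,2)= #(4,3)–+(5,3)≠  → 3/5 unlike.
Row 5: #(5,1)–+(5,2)≠ #(5,1)–+(6,1)≠ +(5,2)–+(5,3)= +(5,2)–+(6,2)= +(5,3)–+(5,4)= +(5,3)–+(6,3)=  → 2/6 unlike.
Row 6: +(6,1)–+(6,2)= +(6,2)–+(6,3)=  → 0/2 unlike.
Total adjacent occupied pairs: 27; unlike-type pairs: 11.
11/27 is already in lowest terms.

11/27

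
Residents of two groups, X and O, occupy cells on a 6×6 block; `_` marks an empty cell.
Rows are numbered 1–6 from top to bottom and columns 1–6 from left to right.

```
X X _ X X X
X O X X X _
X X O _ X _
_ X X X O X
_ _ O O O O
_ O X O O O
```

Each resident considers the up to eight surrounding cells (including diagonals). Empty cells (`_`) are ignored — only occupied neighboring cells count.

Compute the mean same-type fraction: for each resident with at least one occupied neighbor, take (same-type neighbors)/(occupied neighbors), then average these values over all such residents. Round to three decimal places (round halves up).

0.654

(1,1)X 2/3
(1,2)X 3/4
(1,4)X 4/4
(1,5)X 4/4
(1,6)X 2/2
(2,1)X 4/5
(2,2)O 1/7
(2,3)X 4/6
(2,4)X 5/6
(2,5)X 5/5
(3,1)X 3/4
(3,2)X 5/7
(3,3)O 1/7
(3,5)X 4/5
(4,2)X 3/5
(4,3)X 3/6
(4,4)X 2/7
(4,5)O 3/6
(4,6)X 1/4
(5,3)O 3/7
(5,4)O 5/8
(5,5)O 6/8
(5,6)O 4/5
(6,2)O 1/2
(6,3)X 0/4
(6,4)O 4/5
(6,5)O 5/5
(6,6)O 3/3
Sum over 28 residents: 2/3 + 3/4 + 4/4 + 4/4 + 2/2 + 4/5 + 1/7 + 4/6 + 5/6 + 5/5 + 3/4 + 5/7 + 1/7 + 4/5 + 3/5 + 3/6 + 2/7 + 3/6 + 1/4 + 3/7 + 5/8 + 6/8 + 4/5 + 1/2 + 0/4 + 4/5 + 5/5 + 3/3 = 15377/840; mean = 15377/840 ÷ 28 = 15377/23520 = 0.653784… → 0.654.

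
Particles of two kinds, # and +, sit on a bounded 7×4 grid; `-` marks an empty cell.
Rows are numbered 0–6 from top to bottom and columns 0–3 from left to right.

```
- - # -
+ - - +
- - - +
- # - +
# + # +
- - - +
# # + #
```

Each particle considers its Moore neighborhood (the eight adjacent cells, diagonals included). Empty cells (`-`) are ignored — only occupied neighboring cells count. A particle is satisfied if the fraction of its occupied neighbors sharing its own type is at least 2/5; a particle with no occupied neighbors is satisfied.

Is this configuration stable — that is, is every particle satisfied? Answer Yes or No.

No

Row 0: (0,2)# 0/1 not
Row 1: (1,0)+ 0/0 satisfied · (1,3)+ 1/2 satisfied
Row 2: (2,3)+ 2/2 satisfied
Row 3: (3,1)# 2/3 satisfied · (3,3)+ 2/3 satisfied
Row 4: (4,0)# 1/2 satisfied · (4,1)+ 0/3 not · (4,2)# 1/5 not · (4,3)+ 2/3 satisfied
Row 5: (5,3)+ 2/4 satisfied
Row 6: (6,0)# 1/1 satisfied · (6,1)# 1/2 satisfied · (6,2)+ 1/3 not · (6,3)# 0/2 not
For instance (0,2) has only 0/1 same-type neighbors, below 2/5.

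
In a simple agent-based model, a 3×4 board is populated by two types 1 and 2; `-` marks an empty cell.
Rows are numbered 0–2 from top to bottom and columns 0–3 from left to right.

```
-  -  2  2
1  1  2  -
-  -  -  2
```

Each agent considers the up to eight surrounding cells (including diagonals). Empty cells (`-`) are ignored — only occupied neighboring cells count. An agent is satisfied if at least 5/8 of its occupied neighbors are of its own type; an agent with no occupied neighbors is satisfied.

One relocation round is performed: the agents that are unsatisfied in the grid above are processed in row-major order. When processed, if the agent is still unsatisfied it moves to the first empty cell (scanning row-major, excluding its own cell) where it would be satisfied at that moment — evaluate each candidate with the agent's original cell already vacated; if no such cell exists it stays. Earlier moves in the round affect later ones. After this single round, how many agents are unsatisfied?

Initially unsatisfied (in order): (1,1).
  (1,1) → (0,0).
Resulting grid:
1 - 2 2
1 - 2 -
- - - 2
All satisfied now.

0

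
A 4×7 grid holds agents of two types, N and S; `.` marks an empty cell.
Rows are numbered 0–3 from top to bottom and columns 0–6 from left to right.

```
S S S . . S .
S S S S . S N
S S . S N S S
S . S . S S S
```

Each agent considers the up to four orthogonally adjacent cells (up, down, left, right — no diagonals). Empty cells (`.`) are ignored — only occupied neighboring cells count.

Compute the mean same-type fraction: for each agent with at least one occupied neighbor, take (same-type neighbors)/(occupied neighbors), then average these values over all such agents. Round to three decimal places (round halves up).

0.804

Row 0: (0,0)S 2/2 · (0,1)S 3/3 · (0,2)S 2/2 · (0,5)S 1/1
Row 1: (1,0)S 3/3 · (1,1)S 4/4 · (1,2)S 3/3 · (1,3)S 2/2 · (1,5)S 2/3 · (1,6)N 0/2
Row 2: (2,0)S 3/3 · (2,1)S 2/2 · (2,3)S 1/2 · (2,4)N 0/3 · (2,5)S 3/4 · (2,6)S 2/3
Row 3: (3,0)S 1/1 · (3,2)S — no occupied neighbors · (3,4)S 1/2 · (3,5)S 3/3 · (3,6)S 2/2
Sum over 20 agents: 2/2 + 3/3 + 2/2 + 1/1 + 3/3 + 4/4 + 3/3 + 2/2 + 2/3 + 0/2 + 3/3 + 2/2 + 1/2 + 0/3 + 3/4 + 2/3 + 1/1 + 1/2 + 3/3 + 2/2 = 193/12; mean = 193/12 ÷ 20 = 193/240 = 0.804166… → 0.804.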